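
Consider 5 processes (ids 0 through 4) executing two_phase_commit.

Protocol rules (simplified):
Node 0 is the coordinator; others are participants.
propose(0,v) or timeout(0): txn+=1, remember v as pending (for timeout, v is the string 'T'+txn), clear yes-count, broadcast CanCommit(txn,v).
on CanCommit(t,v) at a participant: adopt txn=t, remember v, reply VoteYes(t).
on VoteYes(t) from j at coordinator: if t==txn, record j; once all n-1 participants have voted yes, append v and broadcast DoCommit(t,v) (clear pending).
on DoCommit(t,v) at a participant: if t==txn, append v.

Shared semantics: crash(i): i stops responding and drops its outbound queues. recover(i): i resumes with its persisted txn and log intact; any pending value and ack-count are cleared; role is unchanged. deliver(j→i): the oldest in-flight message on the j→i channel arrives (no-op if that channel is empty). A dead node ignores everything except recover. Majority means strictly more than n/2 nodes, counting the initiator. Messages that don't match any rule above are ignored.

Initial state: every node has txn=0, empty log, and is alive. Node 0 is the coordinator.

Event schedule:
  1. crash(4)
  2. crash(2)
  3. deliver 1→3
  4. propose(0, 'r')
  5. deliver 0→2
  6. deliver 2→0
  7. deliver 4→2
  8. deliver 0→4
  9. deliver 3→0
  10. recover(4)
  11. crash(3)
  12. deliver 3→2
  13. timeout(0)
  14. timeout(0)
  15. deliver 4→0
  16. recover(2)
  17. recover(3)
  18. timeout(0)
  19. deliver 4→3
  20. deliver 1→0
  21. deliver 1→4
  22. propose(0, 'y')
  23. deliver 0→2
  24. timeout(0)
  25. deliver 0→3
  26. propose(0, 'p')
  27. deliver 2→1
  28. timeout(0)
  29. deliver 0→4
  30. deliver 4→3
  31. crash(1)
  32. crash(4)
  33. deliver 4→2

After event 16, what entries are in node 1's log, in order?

empty

e1 crash(4): 4[✗part,t=0,-]
e2 crash(2): 2[✗part,t=0,-]
e3 deliver 1→3: ·
e4 propose(0,'r'): 0[coor,t=1,-]
e5 deliver 0→2: ·
e6 deliver 2→0: ·
e7 deliver 4→2: ·
e8 deliver 0→4: ·
e9 deliver 3→0: ·
e10 recover(4): 4[part,t=0,-]
e11 crash(3): 3[✗part,t=0,-]
e12 deliver 3→2: ·
e13 timeout(0): 0[coor,t=2,-]
e14 timeout(0): 0[coor,t=3,-]
e15 deliver 4→0: ·
e16 recover(2): 2[part,t=0,-]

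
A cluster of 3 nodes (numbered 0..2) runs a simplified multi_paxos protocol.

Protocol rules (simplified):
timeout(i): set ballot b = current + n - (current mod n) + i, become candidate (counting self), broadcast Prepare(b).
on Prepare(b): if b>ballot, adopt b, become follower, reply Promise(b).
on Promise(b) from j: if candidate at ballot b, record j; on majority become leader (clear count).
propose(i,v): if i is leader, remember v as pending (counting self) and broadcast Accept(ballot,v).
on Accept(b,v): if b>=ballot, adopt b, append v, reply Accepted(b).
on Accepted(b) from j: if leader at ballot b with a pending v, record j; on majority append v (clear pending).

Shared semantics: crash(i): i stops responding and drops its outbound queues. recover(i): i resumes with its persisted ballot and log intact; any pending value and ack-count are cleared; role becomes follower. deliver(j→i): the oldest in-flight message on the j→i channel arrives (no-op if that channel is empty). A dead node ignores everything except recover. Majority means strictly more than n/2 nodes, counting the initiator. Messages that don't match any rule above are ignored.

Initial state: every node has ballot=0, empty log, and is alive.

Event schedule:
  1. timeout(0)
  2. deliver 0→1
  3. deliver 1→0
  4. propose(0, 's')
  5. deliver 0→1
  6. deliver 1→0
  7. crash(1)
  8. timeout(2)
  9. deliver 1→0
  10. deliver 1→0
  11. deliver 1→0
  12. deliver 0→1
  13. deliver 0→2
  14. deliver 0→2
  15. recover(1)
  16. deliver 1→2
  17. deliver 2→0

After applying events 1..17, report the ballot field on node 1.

3

[1] timeout(0) → N0(cand b3 [-])
[2] deliver 0→1 → N1(foll b3 [-])
[3] deliver 1→0 → N0(lead b3 [-])
[4] propose(0,'s') → ∅
[5] deliver 0→1 → N1(foll b3 [s])
[6] deliver 1→0 → N0(lead b3 [s])
[7] crash(1) → N1(✗foll b3 [s])
[8] timeout(2) → N2(cand b5 [-])
[9] deliver 1→0 → ∅
[10] deliver 1→0 → ∅
[11] deliver 1→0 → ∅
[12] deliver 0→1 → ∅
[13] deliver 0→2 → ∅
[14] deliver 0→2 → ∅
[15] recover(1) → N1(foll b3 [s])
[16] deliver 1→2 → ∅
[17] deliver 2→0 → N0(foll b5 [s])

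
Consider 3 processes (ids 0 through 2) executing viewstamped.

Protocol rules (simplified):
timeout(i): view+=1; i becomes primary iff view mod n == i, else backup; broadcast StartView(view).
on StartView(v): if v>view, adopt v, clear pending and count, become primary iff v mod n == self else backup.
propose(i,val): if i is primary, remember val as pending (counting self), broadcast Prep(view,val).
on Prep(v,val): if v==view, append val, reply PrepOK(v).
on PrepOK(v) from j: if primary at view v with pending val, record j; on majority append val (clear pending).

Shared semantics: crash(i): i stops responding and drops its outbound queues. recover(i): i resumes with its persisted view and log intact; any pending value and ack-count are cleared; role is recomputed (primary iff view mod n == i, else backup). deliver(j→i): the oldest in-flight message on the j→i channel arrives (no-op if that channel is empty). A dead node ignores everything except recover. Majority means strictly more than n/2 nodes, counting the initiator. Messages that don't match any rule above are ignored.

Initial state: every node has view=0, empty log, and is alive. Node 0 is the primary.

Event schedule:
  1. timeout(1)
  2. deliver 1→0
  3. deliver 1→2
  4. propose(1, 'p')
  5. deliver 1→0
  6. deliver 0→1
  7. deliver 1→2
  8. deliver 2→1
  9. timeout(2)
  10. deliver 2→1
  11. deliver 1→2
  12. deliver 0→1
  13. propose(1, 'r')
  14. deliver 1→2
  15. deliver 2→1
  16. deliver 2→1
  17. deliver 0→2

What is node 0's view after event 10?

1

after 1 — timeout(1): n1:prim/v1/[-]
after 2 — deliver 1→0: n0:back/v1/[-]
after 3 — deliver 1→2: n2:back/v1/[-]
after 4 — propose(1,'p'): ·
after 5 — deliver 1→0: n0:back/v1/[p]
after 6 — deliver 0→1: n1:prim/v1/[p]
after 7 — deliver 1→2: n2:back/v1/[p]
after 8 — deliver 2→1: ·
after 9 — timeout(2): n2:prim/v2/[p]
after 10 — deliver 2→1: n1:back/v2/[p]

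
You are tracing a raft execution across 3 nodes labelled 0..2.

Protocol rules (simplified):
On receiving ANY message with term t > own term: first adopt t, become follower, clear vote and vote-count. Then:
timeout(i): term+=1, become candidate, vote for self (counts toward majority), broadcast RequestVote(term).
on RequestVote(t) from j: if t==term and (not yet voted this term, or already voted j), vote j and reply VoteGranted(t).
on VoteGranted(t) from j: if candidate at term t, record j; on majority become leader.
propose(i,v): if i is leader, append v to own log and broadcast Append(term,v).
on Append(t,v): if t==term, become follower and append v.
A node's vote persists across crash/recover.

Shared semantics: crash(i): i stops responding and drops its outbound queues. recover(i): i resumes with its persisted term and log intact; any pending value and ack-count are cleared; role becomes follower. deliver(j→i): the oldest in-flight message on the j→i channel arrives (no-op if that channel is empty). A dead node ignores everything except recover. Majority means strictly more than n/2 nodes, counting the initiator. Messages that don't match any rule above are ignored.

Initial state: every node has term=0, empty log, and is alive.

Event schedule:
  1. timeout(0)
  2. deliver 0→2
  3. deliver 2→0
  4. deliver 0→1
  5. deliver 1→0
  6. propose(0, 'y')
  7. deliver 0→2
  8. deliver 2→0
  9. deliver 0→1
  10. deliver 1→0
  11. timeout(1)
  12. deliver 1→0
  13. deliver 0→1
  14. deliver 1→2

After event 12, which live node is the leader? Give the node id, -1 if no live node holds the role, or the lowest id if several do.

[1] timeout(0) → N0(cand t1 [-])
[2] deliver 0→2 → N2(foll t1 [-])
[3] deliver 2→0 → N0(lead t1 [-])
[4] deliver 0→1 → N1(foll t1 [-])
[5] deliver 1→0 → ∅
[6] propose(0,'y') → N0(lead t1 [y])
[7] deliver 0→2 → N2(foll t1 [y])
[8] deliver 2→0 → ∅
[9] deliver 0→1 → N1(foll t1 [y])
[10] deliver 1→0 → ∅
[11] timeout(1) → N1(cand t2 [y])
[12] deliver 1→0 → N0(foll t2 [y])

-1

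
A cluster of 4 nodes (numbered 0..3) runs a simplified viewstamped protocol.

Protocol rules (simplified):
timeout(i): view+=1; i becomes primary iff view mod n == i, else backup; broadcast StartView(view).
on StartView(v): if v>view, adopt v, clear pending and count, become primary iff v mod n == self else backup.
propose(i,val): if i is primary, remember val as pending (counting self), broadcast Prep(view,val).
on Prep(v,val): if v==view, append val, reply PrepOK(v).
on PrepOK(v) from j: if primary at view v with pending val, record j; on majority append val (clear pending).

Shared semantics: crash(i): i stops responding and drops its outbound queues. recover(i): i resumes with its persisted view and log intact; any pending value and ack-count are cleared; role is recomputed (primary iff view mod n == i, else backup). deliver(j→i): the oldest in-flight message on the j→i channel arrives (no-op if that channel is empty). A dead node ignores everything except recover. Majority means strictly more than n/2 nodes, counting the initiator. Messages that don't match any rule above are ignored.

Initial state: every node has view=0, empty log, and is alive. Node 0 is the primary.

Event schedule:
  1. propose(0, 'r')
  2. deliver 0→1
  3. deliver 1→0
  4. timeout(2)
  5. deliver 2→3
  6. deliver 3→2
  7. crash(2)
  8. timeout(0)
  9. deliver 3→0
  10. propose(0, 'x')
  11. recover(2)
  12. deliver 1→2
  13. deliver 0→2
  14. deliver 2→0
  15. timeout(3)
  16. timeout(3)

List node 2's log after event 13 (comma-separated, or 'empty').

empty

after 1 — propose(0,'r'): ·
after 2 — deliver 0→1: n1:back/v0/[r]
after 3 — deliver 1→0: ·
after 4 — timeout(2): n2:back/v1/[-]
after 5 — deliver 2→3: n3:back/v1/[-]
after 6 — deliver 3→2: ·
after 7 — crash(2): n2:✗back/v1/[-]
after 8 — timeout(0): n0:back/v1/[-]
after 9 — deliver 3→0: ·
after 10 — propose(0,'x'): ·
after 11 — recover(2): n2:back/v1/[-]
after 12 — deliver 1→2: ·
after 13 — deliver 0→2: ·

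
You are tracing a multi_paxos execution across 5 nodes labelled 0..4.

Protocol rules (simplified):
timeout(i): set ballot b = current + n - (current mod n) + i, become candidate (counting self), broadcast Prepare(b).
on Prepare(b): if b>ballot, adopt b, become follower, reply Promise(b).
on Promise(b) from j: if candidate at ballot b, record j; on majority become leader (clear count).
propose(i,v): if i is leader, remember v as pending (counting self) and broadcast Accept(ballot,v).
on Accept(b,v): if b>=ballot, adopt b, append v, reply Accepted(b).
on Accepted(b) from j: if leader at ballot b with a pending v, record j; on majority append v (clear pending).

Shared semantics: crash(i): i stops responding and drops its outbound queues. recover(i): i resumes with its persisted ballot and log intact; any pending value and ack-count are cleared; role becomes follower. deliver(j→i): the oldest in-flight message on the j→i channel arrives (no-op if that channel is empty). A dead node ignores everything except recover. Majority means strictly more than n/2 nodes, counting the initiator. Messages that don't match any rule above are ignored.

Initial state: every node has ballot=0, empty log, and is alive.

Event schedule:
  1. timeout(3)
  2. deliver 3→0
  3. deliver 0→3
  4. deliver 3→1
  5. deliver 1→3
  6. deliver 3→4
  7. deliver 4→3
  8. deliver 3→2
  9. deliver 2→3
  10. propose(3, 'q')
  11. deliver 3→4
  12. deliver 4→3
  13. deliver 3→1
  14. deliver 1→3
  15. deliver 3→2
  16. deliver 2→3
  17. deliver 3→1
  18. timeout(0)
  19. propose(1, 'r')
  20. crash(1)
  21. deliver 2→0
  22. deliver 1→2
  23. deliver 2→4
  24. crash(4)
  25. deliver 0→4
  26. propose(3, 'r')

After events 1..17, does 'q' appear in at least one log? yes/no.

step 1 timeout(3): 3={cand,b=8,log=-}
step 2 deliver 3→0: 0={foll,b=8,log=-}
step 3 deliver 0→3: —
step 4 deliver 3→1: 1={foll,b=8,log=-}
step 5 deliver 1→3: 3={lead,b=8,log=-}
step 6 deliver 3→4: 4={foll,b=8,log=-}
step 7 deliver 4→3: —
step 8 deliver 3→2: 2={foll,b=8,log=-}
step 9 deliver 2→3: —
step 10 propose(3,'q'): —
step 11 deliver 3→4: 4={foll,b=8,log=q}
step 12 deliver 4→3: —
step 13 deliver 3→1: 1={foll,b=8,log=q}
step 14 deliver 1→3: 3={lead,b=8,log=q}
step 15 deliver 3→2: 2={foll,b=8,log=q}
step 16 deliver 2→3: —
step 17 deliver 3→1: —

yes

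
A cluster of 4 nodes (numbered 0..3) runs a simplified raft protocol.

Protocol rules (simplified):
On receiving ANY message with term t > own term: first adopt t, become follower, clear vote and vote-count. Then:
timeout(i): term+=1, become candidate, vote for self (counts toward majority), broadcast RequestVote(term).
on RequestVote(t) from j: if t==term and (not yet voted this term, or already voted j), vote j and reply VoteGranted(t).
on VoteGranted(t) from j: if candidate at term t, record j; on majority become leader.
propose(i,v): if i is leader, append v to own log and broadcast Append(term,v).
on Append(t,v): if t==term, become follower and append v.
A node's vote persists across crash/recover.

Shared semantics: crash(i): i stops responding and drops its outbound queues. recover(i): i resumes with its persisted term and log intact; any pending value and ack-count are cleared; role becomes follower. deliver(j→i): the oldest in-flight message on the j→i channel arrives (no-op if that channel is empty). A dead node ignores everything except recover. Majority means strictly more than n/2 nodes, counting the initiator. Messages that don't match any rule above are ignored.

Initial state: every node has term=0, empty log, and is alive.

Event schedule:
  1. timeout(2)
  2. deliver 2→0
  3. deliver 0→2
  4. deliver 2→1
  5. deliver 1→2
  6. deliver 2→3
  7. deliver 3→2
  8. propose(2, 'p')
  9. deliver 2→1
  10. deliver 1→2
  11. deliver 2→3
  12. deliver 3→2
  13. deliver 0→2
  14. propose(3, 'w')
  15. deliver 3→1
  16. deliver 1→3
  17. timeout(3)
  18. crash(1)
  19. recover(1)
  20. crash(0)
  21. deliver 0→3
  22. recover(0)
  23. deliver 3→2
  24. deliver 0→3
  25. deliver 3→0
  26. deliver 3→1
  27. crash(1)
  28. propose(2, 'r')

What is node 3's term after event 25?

step 1 timeout(2): 2={cand,t=1,log=-}
step 2 deliver 2→0: 0={foll,t=1,log=-}
step 3 deliver 0→2: —
step 4 deliver 2→1: 1={foll,t=1,log=-}
step 5 deliver 1→2: 2={lead,t=1,log=-}
step 6 deliver 2→3: 3={foll,t=1,log=-}
step 7 deliver 3→2: —
step 8 propose(2,'p'): 2={lead,t=1,log=p}
step 9 deliver 2→1: 1={foll,t=1,log=p}
step 10 deliver 1→2: —
step 11 deliver 2→3: 3={foll,t=1,log=p}
step 12 deliver 3→2: —
step 13 deliver 0→2: —
step 14 propose(3,'w'): —
step 15 deliver 3→1: —
step 16 deliver 1→3: —
step 17 timeout(3): 3={cand,t=2,log=p}
step 18 crash(1): 1={✗foll,t=1,log=p}
step 19 recover(1): 1={foll,t=1,log=p}
step 20 crash(0): 0={✗foll,t=1,log=-}
step 21 deliver 0→3: —
step 22 recover(0): 0={foll,t=1,log=-}
step 23 deliver 3→2: 2={foll,t=2,log=p}
step 24 deliver 0→3: —
step 25 deliver 3→0: 0={foll,t=2,log=-}

2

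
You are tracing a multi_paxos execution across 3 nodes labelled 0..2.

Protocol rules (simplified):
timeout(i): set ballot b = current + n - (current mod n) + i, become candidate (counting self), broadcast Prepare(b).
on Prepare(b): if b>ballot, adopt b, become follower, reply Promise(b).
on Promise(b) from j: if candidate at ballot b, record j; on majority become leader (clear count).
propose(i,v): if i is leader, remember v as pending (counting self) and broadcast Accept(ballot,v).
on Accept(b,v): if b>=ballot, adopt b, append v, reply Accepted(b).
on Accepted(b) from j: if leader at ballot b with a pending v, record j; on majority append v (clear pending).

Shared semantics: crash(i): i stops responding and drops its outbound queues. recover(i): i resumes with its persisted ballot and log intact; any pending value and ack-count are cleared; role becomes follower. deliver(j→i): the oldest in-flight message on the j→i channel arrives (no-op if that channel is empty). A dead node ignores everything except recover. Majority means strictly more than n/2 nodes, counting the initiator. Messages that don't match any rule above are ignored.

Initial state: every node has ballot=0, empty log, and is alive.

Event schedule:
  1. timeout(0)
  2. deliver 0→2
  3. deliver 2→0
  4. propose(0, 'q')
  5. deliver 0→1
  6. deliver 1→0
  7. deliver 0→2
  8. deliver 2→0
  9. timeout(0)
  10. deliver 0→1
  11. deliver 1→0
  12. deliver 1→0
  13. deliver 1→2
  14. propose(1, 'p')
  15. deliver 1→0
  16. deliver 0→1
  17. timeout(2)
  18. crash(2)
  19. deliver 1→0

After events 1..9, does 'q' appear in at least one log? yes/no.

step 1 timeout(0): 0={cand,b=3,log=-}
step 2 deliver 0→2: 2={foll,b=3,log=-}
step 3 deliver 2→0: 0={lead,b=3,log=-}
step 4 propose(0,'q'): —
step 5 deliver 0→1: 1={foll,b=3,log=-}
step 6 deliver 1→0: —
step 7 deliver 0→2: 2={foll,b=3,log=q}
step 8 deliver 2→0: 0={lead,b=3,log=q}
step 9 timeout(0): 0={cand,b=6,log=q}

yes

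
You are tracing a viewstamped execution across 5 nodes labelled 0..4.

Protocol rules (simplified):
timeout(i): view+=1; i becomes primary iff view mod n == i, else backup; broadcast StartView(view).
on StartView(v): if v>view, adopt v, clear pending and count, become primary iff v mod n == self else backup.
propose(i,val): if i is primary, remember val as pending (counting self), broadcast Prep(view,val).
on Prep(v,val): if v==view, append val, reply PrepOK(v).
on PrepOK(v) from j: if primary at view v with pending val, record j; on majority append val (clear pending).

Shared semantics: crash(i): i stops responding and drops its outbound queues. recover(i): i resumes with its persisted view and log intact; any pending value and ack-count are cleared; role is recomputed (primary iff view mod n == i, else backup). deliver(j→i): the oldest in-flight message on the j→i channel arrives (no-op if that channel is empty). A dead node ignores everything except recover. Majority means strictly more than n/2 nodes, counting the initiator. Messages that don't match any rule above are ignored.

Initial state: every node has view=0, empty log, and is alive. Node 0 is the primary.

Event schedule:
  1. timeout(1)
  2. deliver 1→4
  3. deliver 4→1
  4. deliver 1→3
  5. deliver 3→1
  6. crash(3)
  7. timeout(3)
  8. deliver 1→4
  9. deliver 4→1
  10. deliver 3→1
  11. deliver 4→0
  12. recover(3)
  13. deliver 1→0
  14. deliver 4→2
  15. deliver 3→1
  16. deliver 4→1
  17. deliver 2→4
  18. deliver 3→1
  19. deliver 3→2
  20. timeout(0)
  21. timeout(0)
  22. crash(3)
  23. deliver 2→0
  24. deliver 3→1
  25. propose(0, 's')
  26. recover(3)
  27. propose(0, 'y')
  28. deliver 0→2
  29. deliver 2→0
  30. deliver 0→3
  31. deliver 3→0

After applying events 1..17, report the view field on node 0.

1

[1] timeout(1) → N1(prim v1 [-])
[2] deliver 1→4 → N4(back v1 [-])
[3] deliver 4→1 → ∅
[4] deliver 1→3 → N3(back v1 [-])
[5] deliver 3→1 → ∅
[6] crash(3) → N3(✗back v1 [-])
[7] timeout(3) → ∅
[8] deliver 1→4 → ∅
[9] deliver 4→1 → ∅
[10] deliver 3→1 → ∅
[11] deliver 4→0 → ∅
[12] recover(3) → N3(back v1 [-])
[13] deliver 1→0 → N0(back v1 [-])
[14] deliver 4→2 → ∅
[15] deliver 3→1 → ∅
[16] deliver 4→1 → ∅
[17] deliver 2→4 → ∅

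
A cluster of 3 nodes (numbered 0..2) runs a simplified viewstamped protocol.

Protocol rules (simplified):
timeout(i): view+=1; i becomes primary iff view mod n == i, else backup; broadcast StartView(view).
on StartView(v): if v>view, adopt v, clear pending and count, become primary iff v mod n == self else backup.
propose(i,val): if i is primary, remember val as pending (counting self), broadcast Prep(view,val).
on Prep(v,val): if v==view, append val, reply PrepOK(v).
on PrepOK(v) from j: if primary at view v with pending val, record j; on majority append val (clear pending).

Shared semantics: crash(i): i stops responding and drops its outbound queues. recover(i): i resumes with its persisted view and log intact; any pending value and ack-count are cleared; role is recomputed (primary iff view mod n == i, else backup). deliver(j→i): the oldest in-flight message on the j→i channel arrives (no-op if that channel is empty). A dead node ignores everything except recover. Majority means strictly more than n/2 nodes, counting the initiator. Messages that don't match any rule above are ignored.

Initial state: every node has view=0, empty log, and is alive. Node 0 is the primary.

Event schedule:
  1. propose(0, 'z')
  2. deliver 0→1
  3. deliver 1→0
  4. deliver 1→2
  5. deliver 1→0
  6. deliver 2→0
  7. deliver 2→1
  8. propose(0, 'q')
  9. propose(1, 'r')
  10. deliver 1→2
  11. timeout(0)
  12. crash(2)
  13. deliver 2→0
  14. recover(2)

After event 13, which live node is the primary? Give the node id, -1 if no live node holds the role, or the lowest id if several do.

-1

1. propose(0,'z'):  nop
2. deliver 0→1:  <1:back v0 z>
3. deliver 1→0:  <0:prim v0 z>
4. deliver 1→2:  nop
5. deliver 1→0:  nop
6. deliver 2→0:  nop
7. deliver 2→1:  nop
8. propose(0,'q'):  nop
9. propose(1,'r'):  nop
10. deliver 1→2:  nop
11. timeout(0):  <0:back v1 z>
12. crash(2):  <2:✗back v0 ->
13. deliver 2→0:  nop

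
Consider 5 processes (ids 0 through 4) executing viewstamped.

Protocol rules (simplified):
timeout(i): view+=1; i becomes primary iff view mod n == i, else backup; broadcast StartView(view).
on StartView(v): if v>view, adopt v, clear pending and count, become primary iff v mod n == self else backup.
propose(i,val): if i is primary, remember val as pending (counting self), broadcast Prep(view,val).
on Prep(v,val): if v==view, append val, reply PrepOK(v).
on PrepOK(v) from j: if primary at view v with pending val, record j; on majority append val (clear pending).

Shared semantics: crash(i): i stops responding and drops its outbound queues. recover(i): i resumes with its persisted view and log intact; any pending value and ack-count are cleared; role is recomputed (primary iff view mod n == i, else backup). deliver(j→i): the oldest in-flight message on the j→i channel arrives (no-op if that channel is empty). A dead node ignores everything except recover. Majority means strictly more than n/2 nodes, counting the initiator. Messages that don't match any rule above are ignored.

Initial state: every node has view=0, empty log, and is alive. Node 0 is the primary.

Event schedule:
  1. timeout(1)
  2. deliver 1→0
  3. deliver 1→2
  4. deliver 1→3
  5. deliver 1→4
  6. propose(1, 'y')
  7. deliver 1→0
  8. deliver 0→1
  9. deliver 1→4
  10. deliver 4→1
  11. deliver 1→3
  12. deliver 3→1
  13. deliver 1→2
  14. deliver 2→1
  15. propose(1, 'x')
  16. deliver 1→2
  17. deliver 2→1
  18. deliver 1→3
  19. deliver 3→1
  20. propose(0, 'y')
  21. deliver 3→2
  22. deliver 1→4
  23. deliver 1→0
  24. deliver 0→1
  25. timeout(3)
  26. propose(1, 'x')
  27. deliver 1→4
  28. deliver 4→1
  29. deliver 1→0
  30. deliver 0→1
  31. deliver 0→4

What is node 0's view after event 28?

1

[1] timeout(1) → N1(prim v1 [-])
[2] deliver 1→0 → N0(back v1 [-])
[3] deliver 1→2 → N2(back v1 [-])
[4] deliver 1→3 → N3(back v1 [-])
[5] deliver 1→4 → N4(back v1 [-])
[6] propose(1,'y') → ∅
[7] deliver 1→0 → N0(back v1 [y])
[8] deliver 0→1 → ∅
[9] deliver 1→4 → N4(back v1 [y])
[10] deliver 4→1 → N1(prim v1 [y])
[11] deliver 1→3 → N3(back v1 [y])
[12] deliver 3→1 → ∅
[13] deliver 1→2 → N2(back v1 [y])
[14] deliver 2→1 → ∅
[15] propose(1,'x') → ∅
[16] deliver 1→2 → N2(back v1 [y,x])
[17] deliver 2→1 → ∅
[18] deliver 1→3 → N3(back v1 [y,x])
[19] deliver 3→1 → N1(prim v1 [y,x])
[20] propose(0,'y') → ∅
[21] deliver 3→2 → ∅
[22] deliver 1→4 → N4(back v1 [y,x])
[23] deliver 1→0 → N0(back v1 [y,x])
[24] deliver 0→1 → ∅
[25] timeout(3) → N3(back v2 [y,x])
[26] propose(1,'x') → ∅
[27] deliver 1→4 → N4(back v1 [y,x,x])
[28] deliver 4→1 → ∅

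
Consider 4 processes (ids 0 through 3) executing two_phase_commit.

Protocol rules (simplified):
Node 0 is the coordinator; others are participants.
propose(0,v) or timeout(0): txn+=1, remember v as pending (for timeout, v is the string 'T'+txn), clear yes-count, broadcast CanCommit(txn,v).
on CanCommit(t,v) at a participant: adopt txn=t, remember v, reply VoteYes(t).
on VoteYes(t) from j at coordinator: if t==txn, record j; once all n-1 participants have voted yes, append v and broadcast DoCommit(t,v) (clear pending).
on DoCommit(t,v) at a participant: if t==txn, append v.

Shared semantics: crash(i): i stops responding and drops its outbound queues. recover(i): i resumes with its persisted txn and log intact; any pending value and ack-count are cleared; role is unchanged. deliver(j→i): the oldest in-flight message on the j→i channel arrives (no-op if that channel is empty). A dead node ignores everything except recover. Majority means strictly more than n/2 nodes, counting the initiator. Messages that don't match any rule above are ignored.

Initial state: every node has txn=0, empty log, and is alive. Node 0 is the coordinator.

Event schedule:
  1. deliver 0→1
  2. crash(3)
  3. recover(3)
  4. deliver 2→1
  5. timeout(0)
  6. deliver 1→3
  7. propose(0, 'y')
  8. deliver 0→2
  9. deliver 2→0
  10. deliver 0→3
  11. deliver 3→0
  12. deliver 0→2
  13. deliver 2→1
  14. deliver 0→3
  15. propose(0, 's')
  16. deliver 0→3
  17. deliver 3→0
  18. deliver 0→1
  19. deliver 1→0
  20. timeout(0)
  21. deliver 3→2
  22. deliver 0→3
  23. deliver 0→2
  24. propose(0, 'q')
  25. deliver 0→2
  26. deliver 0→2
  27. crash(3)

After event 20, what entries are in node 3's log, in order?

empty

step 1 deliver 0→1: —
step 2 crash(3): 3={✗part,t=0,log=-}
step 3 recover(3): 3={part,t=0,log=-}
step 4 deliver 2→1: —
step 5 timeout(0): 0={coor,t=1,log=-}
step 6 deliver 1→3: —
step 7 propose(0,'y'): 0={coor,t=2,log=-}
step 8 deliver 0→2: 2={part,t=1,log=-}
step 9 deliver 2→0: —
step 10 deliver 0→3: 3={part,t=1,log=-}
step 11 deliver 3→0: —
step 12 deliver 0→2: 2={part,t=2,log=-}
step 13 deliver 2→1: —
step 14 deliver 0→3: 3={part,t=2,log=-}
step 15 propose(0,'s'): 0={coor,t=3,log=-}
step 16 deliver 0→3: 3={part,t=3,log=-}
step 17 deliver 3→0: —
step 18 deliver 0→1: 1={part,t=1,log=-}
step 19 deliver 1→0: —
step 20 timeout(0): 0={coor,t=4,log=-}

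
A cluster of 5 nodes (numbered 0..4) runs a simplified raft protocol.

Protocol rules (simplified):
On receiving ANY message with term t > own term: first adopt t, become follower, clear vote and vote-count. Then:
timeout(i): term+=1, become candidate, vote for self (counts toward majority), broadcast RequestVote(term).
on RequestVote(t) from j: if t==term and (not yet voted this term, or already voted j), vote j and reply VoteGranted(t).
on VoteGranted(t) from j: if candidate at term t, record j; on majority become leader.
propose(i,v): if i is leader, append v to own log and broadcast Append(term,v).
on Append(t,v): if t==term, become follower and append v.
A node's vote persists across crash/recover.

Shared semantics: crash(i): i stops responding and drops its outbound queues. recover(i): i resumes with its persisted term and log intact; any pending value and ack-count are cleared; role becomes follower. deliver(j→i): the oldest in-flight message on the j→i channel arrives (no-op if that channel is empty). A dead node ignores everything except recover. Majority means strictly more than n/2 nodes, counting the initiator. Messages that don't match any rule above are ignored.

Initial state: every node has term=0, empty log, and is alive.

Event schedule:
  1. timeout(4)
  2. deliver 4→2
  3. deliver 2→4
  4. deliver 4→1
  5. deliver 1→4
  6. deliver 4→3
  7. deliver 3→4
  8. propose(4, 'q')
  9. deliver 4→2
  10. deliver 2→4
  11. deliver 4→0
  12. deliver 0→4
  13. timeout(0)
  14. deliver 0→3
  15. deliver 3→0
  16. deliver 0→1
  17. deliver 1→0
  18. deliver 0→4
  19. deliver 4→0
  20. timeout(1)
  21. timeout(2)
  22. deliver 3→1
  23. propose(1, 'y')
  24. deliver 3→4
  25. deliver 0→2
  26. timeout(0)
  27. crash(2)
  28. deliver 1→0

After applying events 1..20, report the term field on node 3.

2

after 1 — timeout(4): n4:cand/t1/[-]
after 2 — deliver 4→2: n2:foll/t1/[-]
after 3 — deliver 2→4: ·
after 4 — deliver 4→1: n1:foll/t1/[-]
after 5 — deliver 1→4: n4:lead/t1/[-]
after 6 — deliver 4→3: n3:foll/t1/[-]
after 7 — deliver 3→4: ·
after 8 — propose(4,'q'): n4:lead/t1/[q]
after 9 — deliver 4→2: n2:foll/t1/[q]
after 10 — deliver 2→4: ·
after 11 — deliver 4→0: n0:foll/t1/[-]
after 12 — deliver 0→4: ·
after 13 — timeout(0): n0:cand/t2/[-]
after 14 — deliver 0→3: n3:foll/t2/[-]
after 15 — deliver 3→0: ·
after 16 — deliver 0→1: n1:foll/t2/[-]
after 17 — deliver 1→0: n0:lead/t2/[-]
after 18 — deliver 0→4: n4:foll/t2/[q]
after 19 — deliver 4→0: ·
after 20 — timeout(1): n1:cand/t3/[-]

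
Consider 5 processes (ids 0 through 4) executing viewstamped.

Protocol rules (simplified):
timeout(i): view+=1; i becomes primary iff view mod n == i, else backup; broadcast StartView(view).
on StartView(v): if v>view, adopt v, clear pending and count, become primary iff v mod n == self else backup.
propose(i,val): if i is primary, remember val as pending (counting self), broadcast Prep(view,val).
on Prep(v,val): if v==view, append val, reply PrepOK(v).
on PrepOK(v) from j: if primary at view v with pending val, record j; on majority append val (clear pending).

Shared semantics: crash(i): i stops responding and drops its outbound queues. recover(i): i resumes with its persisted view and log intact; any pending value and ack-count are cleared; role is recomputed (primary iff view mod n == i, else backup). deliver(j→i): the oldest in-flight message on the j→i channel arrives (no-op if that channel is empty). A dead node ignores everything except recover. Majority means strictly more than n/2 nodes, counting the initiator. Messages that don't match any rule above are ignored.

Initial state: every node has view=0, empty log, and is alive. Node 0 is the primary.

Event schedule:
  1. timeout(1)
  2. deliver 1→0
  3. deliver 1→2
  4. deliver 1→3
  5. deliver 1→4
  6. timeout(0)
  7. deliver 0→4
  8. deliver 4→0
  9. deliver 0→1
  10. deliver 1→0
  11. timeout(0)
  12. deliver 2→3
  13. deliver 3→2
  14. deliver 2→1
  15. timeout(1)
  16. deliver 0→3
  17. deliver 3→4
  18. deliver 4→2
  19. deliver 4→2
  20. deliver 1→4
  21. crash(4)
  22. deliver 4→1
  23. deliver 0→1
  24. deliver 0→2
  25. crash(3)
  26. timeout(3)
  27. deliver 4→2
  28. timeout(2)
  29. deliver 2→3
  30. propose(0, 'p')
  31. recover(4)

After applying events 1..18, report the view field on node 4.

step 1 timeout(1): 1={prim,v=1,log=-}
step 2 deliver 1→0: 0={back,v=1,log=-}
step 3 deliver 1→2: 2={back,v=1,log=-}
step 4 deliver 1→3: 3={back,v=1,log=-}
step 5 deliver 1→4: 4={back,v=1,log=-}
step 6 timeout(0): 0={back,v=2,log=-}
step 7 deliver 0→4: 4={back,v=2,log=-}
step 8 deliver 4→0: —
step 9 deliver 0→1: 1={back,v=2,log=-}
step 10 deliver 1→0: —
step 11 timeout(0): 0={back,v=3,log=-}
step 12 deliver 2→3: —
step 13 deliver 3→2: —
step 14 deliver 2→1: —
step 15 timeout(1): 1={back,v=3,log=-}
step 16 deliver 0→3: 3={back,v=2,log=-}
step 17 deliver 3→4: —
step 18 deliver 4→2: —

2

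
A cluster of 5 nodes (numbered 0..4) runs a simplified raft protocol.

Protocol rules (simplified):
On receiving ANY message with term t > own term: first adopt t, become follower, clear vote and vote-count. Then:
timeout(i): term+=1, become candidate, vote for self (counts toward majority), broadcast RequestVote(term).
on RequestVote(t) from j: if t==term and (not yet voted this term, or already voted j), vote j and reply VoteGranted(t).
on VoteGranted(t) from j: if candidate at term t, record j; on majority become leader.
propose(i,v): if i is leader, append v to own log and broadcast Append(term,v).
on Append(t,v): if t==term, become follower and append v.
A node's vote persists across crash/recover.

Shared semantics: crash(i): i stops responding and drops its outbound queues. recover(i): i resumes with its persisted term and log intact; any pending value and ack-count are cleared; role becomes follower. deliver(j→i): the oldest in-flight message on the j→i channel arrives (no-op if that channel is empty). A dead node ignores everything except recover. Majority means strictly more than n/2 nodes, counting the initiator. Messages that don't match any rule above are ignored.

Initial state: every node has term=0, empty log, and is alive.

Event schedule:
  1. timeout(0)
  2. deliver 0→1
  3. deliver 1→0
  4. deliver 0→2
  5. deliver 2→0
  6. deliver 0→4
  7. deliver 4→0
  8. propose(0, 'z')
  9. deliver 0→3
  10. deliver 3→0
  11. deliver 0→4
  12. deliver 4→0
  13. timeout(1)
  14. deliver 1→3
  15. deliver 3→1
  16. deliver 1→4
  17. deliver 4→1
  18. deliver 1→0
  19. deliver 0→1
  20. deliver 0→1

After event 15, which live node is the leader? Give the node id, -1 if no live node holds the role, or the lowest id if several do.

after 1 — timeout(0): n0:cand/t1/[-]
after 2 — deliver 0→1: n1:foll/t1/[-]
after 3 — deliver 1→0: ·
after 4 — deliver 0→2: n2:foll/t1/[-]
after 5 — deliver 2→0: n0:lead/t1/[-]
after 6 — deliver 0→4: n4:foll/t1/[-]
after 7 — deliver 4→0: ·
after 8 — propose(0,'z'): n0:lead/t1/[z]
after 9 — deliver 0→3: n3:foll/t1/[-]
after 10 — deliver 3→0: ·
after 11 — deliver 0→4: n4:foll/t1/[z]
after 12 — deliver 4→0: ·
after 13 — timeout(1): n1:cand/t2/[-]
after 14 — deliver 1→3: n3:foll/t2/[-]
after 15 — deliver 3→1: ·

0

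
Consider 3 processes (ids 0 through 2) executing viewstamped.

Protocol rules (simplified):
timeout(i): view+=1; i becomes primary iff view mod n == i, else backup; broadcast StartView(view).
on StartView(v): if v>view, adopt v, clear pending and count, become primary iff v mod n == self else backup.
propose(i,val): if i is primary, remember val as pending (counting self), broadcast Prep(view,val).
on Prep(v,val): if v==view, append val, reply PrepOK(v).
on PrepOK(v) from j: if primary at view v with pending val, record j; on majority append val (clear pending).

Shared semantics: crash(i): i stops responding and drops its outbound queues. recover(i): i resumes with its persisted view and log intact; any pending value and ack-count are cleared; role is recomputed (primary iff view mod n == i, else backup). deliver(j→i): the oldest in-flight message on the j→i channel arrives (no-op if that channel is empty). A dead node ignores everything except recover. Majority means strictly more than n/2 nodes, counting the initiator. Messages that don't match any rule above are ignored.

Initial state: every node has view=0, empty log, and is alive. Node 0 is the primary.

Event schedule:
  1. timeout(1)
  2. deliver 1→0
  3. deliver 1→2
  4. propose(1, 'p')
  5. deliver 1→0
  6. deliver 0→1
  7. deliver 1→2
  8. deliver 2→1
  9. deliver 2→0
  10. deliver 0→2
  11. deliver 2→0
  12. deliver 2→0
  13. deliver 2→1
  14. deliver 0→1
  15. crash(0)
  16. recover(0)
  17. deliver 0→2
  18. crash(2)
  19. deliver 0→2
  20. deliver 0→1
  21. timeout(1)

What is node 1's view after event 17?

1

after 1 — timeout(1): n1:prim/v1/[-]
after 2 — deliver 1→0: n0:back/v1/[-]
after 3 — deliver 1→2: n2:back/v1/[-]
after 4 — propose(1,'p'): ·
after 5 — deliver 1→0: n0:back/v1/[p]
after 6 — deliver 0→1: n1:prim/v1/[p]
after 7 — deliver 1→2: n2:back/v1/[p]
after 8 — deliver 2→1: ·
after 9 — deliver 2→0: ·
after 10 — deliver 0→2: ·
after 11 — deliver 2→0: ·
after 12 — deliver 2→0: ·
after 13 — deliver 2→1: ·
after 14 — deliver 0→1: ·
after 15 — crash(0): n0:✗back/v1/[p]
after 16 — recover(0): n0:back/v1/[p]
after 17 — deliver 0→2: ·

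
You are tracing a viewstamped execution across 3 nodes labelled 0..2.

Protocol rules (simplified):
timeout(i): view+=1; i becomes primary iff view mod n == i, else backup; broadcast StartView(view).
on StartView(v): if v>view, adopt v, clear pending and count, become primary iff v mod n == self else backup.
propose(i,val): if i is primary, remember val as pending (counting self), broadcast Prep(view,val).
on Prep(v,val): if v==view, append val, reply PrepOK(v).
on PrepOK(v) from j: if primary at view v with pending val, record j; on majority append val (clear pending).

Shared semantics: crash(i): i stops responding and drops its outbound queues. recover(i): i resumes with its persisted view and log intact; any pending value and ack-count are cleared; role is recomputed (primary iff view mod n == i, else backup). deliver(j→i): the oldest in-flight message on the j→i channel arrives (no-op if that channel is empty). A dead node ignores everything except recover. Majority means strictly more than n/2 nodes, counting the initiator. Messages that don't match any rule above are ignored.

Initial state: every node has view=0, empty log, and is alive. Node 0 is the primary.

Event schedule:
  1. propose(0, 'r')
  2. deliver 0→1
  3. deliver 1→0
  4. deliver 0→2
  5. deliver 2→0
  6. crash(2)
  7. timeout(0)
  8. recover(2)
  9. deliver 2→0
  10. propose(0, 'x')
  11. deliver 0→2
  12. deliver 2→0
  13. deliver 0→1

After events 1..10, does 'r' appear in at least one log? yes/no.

yes

[1] propose(0,'r') → ∅
[2] deliver 0→1 → N1(back v0 [r])
[3] deliver 1→0 → N0(prim v0 [r])
[4] deliver 0→2 → N2(back v0 [r])
[5] deliver 2→0 → ∅
[6] crash(2) → N2(✗back v0 [r])
[7] timeout(0) → N0(back v1 [r])
[8] recover(2) → N2(back v0 [r])
[9] deliver 2→0 → ∅
[10] propose(0,'x') → ∅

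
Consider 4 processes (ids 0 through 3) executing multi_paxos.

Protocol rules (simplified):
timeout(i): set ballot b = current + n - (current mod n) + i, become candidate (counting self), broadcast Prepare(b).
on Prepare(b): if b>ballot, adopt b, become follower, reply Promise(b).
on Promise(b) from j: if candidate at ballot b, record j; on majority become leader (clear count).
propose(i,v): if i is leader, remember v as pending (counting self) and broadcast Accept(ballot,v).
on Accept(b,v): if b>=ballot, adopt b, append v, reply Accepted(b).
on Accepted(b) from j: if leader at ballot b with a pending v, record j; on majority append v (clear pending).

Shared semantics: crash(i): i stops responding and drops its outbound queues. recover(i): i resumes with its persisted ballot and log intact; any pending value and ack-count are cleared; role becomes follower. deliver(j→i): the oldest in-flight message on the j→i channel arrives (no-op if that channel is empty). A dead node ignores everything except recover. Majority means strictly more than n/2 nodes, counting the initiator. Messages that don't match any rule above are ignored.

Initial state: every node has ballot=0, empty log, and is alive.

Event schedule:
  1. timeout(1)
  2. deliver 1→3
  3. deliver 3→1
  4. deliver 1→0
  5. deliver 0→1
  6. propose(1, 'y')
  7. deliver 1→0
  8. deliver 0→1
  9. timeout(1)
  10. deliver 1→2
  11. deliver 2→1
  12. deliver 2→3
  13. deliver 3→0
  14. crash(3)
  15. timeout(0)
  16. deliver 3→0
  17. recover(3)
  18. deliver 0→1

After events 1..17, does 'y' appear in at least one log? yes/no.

yes

e1 timeout(1): 1[cand,b=5,-]
e2 deliver 1→3: 3[foll,b=5,-]
e3 deliver 3→1: ·
e4 deliver 1→0: 0[foll,b=5,-]
e5 deliver 0→1: 1[lead,b=5,-]
e6 propose(1,'y'): ·
e7 deliver 1→0: 0[foll,b=5,y]
e8 deliver 0→1: ·
e9 timeout(1): 1[cand,b=9,-]
e10 deliver 1→2: 2[foll,b=5,-]
e11 deliver 2→1: ·
e12 deliver 2→3: ·
e13 deliver 3→0: ·
e14 crash(3): 3[✗foll,b=5,-]
e15 timeout(0): 0[cand,b=8,y]
e16 deliver 3→0: ·
e17 recover(3): 3[foll,b=5,-]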